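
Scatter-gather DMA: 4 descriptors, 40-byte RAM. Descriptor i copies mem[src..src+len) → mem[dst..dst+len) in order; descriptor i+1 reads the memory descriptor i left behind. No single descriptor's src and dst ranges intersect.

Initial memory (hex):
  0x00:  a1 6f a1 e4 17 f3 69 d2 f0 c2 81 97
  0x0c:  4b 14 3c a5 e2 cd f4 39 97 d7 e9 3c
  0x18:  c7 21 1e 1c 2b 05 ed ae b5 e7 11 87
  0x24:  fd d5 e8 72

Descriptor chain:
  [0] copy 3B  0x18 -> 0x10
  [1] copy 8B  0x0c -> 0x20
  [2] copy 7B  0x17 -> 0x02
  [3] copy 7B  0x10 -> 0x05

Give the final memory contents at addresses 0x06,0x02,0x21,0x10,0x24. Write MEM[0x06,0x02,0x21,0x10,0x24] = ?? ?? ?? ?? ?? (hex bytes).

D0: mem[0x10..0x12] <- [c7 21 1e]
D1: mem[0x20..0x27] <- [4b 14 3c a5 c7 21 1e 39]
D2: mem[0x02..0x08] <- [3c c7 21 1e 1c 2b 05]
D3: mem[0x05..0x0b] <- [c7 21 1e 39 97 d7 e9]
query mem[0x06]=0x21, mem[0x02]=0x3c, mem[0x21]=0x14, mem[0x10]=0xc7, mem[0x24]=0xc7

MEM[0x06,0x02,0x21,0x10,0x24] = 21 3c 14 c7 c7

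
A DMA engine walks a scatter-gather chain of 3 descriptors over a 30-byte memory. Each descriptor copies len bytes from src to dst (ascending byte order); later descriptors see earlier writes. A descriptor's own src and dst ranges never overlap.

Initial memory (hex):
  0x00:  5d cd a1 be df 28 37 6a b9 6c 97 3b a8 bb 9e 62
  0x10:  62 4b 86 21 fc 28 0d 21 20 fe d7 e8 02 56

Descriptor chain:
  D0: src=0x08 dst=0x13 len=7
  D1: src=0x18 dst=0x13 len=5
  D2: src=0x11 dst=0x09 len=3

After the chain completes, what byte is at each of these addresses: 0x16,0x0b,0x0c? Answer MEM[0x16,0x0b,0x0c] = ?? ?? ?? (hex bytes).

MEM[0x16,0x0b,0x0c] = e8 bb a8

  after D0: wrote 7B at 0x13 = b96c973ba8bb9e
  after D1: wrote 5B at 0x13 = bb9ed7e802
  after D2: wrote 3B at 0x09 = 4b86bb
query mem[0x16]=0xe8, mem[0x0b]=0xbb, mem[0x0c]=0xa8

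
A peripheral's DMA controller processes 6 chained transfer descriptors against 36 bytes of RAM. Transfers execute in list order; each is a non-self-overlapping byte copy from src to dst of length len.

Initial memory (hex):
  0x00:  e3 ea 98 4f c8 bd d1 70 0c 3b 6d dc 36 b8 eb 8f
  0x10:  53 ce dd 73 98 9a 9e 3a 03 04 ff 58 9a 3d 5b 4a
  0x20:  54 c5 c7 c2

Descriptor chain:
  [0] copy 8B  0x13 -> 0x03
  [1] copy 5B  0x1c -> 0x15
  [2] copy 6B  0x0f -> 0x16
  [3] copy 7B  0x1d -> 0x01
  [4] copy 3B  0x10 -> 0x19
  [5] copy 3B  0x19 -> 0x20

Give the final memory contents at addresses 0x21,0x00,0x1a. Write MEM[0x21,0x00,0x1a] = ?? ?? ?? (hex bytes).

MEM[0x21,0x00,0x1a] = ce e3 ce

#0 dst[0x03+8] := {0x73,0x98,0x9a,0x9e,0x3a,0x03,0x04,0xff}
#1 dst[0x15+5] := {0x9a,0x3d,0x5b,0x4a,0x54}
#2 dst[0x16+6] := {0x8f,0x53,0xce,0xdd,0x73,0x98}
#3 dst[0x01+7] := {0x3d,0x5b,0x4a,0x54,0xc5,0xc7,0xc2}
#4 dst[0x19+3] := {0x53,0xce,0xdd}
#5 dst[0x20+3] := {0x53,0xce,0xdd}
query mem[0x21]=0xce, mem[0x00]=0xe3, mem[0x1a]=0xce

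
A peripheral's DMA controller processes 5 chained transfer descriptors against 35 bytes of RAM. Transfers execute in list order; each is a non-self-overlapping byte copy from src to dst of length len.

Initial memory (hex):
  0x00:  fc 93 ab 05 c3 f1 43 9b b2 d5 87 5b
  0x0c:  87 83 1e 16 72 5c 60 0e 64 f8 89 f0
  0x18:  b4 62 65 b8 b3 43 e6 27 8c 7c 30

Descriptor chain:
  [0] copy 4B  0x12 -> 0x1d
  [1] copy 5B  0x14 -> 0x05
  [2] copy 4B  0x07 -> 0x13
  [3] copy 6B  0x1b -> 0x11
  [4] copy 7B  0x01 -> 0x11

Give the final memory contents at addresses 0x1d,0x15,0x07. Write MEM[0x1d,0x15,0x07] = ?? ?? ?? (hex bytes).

MEM[0x1d,0x15,0x07] = 60 64 89

#0 dst[0x1d+4] := {0x60,0x0e,0x64,0xf8}
#1 dst[0x05+5] := {0x64,0xf8,0x89,0xf0,0xb4}
#2 dst[0x13+4] := {0x89,0xf0,0xb4,0x87}
#3 dst[0x11+6] := {0xb8,0xb3,0x60,0x0e,0x64,0xf8}
#4 dst[0x11+7] := {0x93,0xab,0x05,0xc3,0x64,0xf8,0x89}
query mem[0x1d]=0x60, mem[0x15]=0x64, mem[0x07]=0x89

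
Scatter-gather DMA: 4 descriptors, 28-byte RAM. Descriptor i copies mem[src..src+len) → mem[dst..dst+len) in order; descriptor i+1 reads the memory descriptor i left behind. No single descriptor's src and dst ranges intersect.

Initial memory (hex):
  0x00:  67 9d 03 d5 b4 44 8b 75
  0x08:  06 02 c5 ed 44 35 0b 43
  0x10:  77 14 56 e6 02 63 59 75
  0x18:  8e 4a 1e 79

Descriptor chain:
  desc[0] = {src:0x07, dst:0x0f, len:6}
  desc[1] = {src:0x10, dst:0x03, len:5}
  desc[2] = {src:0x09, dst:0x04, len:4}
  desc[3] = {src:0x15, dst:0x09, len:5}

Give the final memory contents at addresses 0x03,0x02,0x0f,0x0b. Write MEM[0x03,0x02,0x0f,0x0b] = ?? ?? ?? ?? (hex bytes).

D0: mem[0x0f..0x14] <- [75 06 02 c5 ed 44]
D1: mem[0x03..0x07] <- [06 02 c5 ed 44]
D2: mem[0x04..0x07] <- [02 c5 ed 44]
D3: mem[0x09..0x0d] <- [63 59 75 8e 4a]
query mem[0x03]=0x06, mem[0x02]=0x03, mem[0x0f]=0x75, mem[0x0b]=0x75

MEM[0x03,0x02,0x0f,0x0b] = 06 03 75 75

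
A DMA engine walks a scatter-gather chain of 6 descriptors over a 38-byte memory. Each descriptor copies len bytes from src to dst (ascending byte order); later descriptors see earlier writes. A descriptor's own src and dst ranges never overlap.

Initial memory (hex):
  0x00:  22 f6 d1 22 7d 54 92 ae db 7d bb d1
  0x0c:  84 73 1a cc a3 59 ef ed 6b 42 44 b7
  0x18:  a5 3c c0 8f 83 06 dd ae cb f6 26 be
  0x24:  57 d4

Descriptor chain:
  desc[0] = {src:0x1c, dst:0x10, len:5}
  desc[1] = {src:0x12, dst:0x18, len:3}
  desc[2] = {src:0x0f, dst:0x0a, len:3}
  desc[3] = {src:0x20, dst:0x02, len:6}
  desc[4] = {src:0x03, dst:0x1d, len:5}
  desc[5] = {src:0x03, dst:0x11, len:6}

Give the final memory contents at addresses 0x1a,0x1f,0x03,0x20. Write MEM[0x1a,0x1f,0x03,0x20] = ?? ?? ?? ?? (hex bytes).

MEM[0x1a,0x1f,0x03,0x20] = cb be f6 57

#0 dst[0x10+5] := {0x83,0x06,0xdd,0xae,0xcb}
#1 dst[0x18+3] := {0xdd,0xae,0xcb}
#2 dst[0x0a+3] := {0xcc,0x83,0x06}
#3 dst[0x02+6] := {0xcb,0xf6,0x26,0xbe,0x57,0xd4}
#4 dst[0x1d+5] := {0xf6,0x26,0xbe,0x57,0xd4}
#5 dst[0x11+6] := {0xf6,0x26,0xbe,0x57,0xd4,0xdb}
query mem[0x1a]=0xcb, mem[0x1f]=0xbe, mem[0x03]=0xf6, mem[0x20]=0x57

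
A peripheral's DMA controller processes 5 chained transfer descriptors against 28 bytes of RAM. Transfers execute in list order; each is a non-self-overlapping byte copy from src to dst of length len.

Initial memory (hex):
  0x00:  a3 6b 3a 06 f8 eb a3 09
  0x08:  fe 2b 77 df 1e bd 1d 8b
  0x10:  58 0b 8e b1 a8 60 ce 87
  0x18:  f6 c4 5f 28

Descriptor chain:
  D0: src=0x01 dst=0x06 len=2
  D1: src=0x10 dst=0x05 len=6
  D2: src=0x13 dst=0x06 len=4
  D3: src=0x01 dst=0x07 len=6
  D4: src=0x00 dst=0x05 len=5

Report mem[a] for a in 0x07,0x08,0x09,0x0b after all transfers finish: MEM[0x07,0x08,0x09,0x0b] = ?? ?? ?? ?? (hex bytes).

MEM[0x07,0x08,0x09,0x0b] = 3a 06 f8 58

[0] 0x01->0x06 len=2 : 6b 3a
[1] 0x10->0x05 len=6 : 58 0b 8e b1 a8 60
[2] 0x13->0x06 len=4 : b1 a8 60 ce
[3] 0x01->0x07 len=6 : 6b 3a 06 f8 58 b1
[4] 0x00->0x05 len=5 : a3 6b 3a 06 f8
query mem[0x07]=0x3a, mem[0x08]=0x06, mem[0x09]=0xf8, mem[0x0b]=0x58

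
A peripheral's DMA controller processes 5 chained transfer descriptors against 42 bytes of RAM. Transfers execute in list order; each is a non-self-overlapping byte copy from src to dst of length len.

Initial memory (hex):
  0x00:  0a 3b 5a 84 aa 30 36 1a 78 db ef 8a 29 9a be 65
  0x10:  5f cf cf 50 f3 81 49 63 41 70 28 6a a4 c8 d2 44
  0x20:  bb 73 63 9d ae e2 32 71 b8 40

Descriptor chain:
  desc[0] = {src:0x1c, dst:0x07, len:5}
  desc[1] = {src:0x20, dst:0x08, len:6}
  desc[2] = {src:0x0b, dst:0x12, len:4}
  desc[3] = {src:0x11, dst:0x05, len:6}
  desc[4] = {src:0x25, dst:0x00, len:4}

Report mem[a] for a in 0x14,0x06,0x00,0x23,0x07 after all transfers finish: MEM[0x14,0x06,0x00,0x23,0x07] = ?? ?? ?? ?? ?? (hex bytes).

MEM[0x14,0x06,0x00,0x23,0x07] = e2 9d e2 9d ae

#0 dst[0x07+5] := {0xa4,0xc8,0xd2,0x44,0xbb}
#1 dst[0x08+6] := {0xbb,0x73,0x63,0x9d,0xae,0xe2}
#2 dst[0x12+4] := {0x9d,0xae,0xe2,0xbe}
#3 dst[0x05+6] := {0xcf,0x9d,0xae,0xe2,0xbe,0x49}
#4 dst[0x00+4] := {0xe2,0x32,0x71,0xb8}
query mem[0x14]=0xe2, mem[0x06]=0x9d, mem[0x00]=0xe2, mem[0x23]=0x9d, mem[0x07]=0xae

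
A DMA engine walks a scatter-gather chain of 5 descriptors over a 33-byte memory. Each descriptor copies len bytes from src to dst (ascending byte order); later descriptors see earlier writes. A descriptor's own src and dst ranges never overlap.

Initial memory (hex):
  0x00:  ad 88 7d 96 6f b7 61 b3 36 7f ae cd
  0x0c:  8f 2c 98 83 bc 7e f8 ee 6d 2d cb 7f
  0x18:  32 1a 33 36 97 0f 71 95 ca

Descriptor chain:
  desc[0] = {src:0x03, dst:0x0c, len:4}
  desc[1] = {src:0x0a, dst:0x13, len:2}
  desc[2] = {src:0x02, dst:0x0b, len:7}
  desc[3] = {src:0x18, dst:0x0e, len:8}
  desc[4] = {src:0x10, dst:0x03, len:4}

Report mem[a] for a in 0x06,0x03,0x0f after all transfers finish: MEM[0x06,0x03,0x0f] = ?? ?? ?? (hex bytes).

  after D0: wrote 4B at 0x0c = 966fb761
  after D1: wrote 2B at 0x13 = aecd
  after D2: wrote 7B at 0x0b = 7d966fb761b336
  after D3: wrote 8B at 0x0e = 321a3336970f7195
  after D4: wrote 4B at 0x03 = 3336970f
query mem[0x06]=0x0f, mem[0x03]=0x33, mem[0x0f]=0x1a

MEM[0x06,0x03,0x0f] = 0f 33 1a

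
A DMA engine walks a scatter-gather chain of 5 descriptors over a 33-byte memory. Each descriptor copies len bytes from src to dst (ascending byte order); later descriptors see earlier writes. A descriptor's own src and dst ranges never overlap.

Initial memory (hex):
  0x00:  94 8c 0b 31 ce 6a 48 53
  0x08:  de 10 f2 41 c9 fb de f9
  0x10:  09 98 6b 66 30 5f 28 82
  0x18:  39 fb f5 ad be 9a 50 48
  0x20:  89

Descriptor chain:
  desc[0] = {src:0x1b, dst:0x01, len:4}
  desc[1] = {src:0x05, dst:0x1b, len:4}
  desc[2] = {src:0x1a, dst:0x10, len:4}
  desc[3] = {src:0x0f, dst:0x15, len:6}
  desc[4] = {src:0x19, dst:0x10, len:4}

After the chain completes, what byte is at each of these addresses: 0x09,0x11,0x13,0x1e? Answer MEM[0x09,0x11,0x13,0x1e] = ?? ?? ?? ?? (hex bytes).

  after D0: wrote 4B at 0x01 = adbe9a50
  after D1: wrote 4B at 0x1b = 6a4853de
  after D2: wrote 4B at 0x10 = f56a4853
  after D3: wrote 6B at 0x15 = f9f56a485330
  after D4: wrote 4B at 0x10 = 53306a48
query mem[0x09]=0x10, mem[0x11]=0x30, mem[0x13]=0x48, mem[0x1e]=0xde

MEM[0x09,0x11,0x13,0x1e] = 10 30 48 de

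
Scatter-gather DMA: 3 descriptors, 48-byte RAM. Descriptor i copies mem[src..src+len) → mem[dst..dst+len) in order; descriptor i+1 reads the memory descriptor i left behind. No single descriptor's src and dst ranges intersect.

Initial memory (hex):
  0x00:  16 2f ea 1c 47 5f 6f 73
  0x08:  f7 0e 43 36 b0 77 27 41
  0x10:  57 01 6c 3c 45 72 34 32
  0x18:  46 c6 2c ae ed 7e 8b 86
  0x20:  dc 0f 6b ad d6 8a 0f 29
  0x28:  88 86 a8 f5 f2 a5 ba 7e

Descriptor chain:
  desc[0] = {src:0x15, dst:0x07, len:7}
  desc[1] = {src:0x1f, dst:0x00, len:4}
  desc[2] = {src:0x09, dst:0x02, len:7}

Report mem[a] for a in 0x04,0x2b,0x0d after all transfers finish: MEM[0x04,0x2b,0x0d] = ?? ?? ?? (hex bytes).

  after D0: wrote 7B at 0x07 = 72343246c62cae
  after D1: wrote 4B at 0x00 = 86dc0f6b
  after D2: wrote 7B at 0x02 = 3246c62cae2741
query mem[0x04]=0xc6, mem[0x2b]=0xf5, mem[0x0d]=0xae

MEM[0x04,0x2b,0x0d] = c6 f5 ae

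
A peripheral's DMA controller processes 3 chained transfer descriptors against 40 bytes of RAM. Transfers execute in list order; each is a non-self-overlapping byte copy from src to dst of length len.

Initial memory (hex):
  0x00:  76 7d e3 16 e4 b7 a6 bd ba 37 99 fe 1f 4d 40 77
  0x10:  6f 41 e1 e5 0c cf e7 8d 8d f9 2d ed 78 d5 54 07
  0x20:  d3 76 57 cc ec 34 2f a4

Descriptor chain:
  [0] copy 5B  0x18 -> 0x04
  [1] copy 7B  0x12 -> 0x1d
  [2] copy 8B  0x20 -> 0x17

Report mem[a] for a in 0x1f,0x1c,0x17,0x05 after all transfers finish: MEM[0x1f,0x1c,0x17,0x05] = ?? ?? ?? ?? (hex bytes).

[0] 0x18->0x04 len=5 : 8d f9 2d ed 78
[1] 0x12->0x1d len=7 : e1 e5 0c cf e7 8d 8d
[2] 0x20->0x17 len=8 : cf e7 8d 8d ec 34 2f a4
query mem[0x1f]=0x0c, mem[0x1c]=0x34, mem[0x17]=0xcf, mem[0x05]=0xf9

MEM[0x1f,0x1c,0x17,0x05] = 0c 34 cf f9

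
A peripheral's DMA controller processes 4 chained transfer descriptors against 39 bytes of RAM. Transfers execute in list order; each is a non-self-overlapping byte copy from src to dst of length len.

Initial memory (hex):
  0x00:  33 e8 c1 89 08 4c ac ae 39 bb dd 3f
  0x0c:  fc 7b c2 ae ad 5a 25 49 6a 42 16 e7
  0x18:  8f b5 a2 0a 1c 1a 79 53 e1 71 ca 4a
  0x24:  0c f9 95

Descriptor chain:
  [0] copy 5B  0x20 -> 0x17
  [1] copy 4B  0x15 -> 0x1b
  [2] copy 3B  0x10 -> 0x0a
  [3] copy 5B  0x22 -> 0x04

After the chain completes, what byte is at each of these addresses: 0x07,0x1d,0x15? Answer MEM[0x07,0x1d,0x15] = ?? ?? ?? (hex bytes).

D0: mem[0x17..0x1b] <- [e1 71 ca 4a 0c]
D1: mem[0x1b..0x1e] <- [42 16 e1 71]
D2: mem[0x0a..0x0c] <- [ad 5a 25]
D3: mem[0x04..0x08] <- [ca 4a 0c f9 95]
query mem[0x07]=0xf9, mem[0x1d]=0xe1, mem[0x15]=0x42

MEM[0x07,0x1d,0x15] = f9 e1 42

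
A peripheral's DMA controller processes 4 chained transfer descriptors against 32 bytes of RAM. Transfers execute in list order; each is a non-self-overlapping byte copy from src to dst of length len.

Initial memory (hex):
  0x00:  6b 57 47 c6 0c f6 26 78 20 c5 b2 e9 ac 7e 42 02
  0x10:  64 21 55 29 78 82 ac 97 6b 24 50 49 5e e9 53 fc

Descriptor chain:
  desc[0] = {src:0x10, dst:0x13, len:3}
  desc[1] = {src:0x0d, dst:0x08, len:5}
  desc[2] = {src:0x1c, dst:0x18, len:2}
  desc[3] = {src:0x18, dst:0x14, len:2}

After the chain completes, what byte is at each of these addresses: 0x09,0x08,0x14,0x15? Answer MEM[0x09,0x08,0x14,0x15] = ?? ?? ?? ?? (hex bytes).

D0: mem[0x13..0x15] <- [64 21 55]
D1: mem[0x08..0x0c] <- [7e 42 02 64 21]
D2: mem[0x18..0x19] <- [5e e9]
D3: mem[0x14..0x15] <- [5e e9]
query mem[0x09]=0x42, mem[0x08]=0x7e, mem[0x14]=0x5e, mem[0x15]=0xe9

MEM[0x09,0x08,0x14,0x15] = 42 7e 5e e9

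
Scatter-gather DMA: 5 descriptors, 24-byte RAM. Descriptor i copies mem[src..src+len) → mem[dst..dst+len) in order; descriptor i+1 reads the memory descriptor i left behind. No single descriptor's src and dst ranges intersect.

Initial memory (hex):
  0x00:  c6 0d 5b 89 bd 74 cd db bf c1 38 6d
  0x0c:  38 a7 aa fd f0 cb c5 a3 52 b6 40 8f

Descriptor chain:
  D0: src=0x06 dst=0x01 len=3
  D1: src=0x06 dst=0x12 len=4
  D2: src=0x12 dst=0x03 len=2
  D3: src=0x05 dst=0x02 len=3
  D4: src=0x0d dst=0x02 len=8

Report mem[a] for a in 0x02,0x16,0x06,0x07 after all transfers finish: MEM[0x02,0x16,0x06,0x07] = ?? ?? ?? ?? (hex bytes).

  after D0: wrote 3B at 0x01 = cddbbf
  after D1: wrote 4B at 0x12 = cddbbfc1
  after D2: wrote 2B at 0x03 = cddb
  after D3: wrote 3B at 0x02 = 74cddb
  after D4: wrote 8B at 0x02 = a7aafdf0cbcddbbf
query mem[0x02]=0xa7, mem[0x16]=0x40, mem[0x06]=0xcb, mem[0x07]=0xcd

MEM[0x02,0x16,0x06,0x07] = a7 40 cb cd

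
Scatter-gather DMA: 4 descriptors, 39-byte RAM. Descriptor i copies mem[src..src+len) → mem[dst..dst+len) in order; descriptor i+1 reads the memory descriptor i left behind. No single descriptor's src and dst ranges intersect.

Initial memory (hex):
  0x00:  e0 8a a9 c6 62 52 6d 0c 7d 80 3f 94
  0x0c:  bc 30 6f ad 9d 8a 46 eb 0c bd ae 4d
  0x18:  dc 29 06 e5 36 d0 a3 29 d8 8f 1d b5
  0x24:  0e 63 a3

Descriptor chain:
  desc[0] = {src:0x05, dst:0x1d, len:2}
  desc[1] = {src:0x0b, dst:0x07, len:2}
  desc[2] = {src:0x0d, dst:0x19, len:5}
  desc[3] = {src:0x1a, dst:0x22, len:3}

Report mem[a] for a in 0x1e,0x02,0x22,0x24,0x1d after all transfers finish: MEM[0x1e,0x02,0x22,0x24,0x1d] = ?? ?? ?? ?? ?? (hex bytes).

MEM[0x1e,0x02,0x22,0x24,0x1d] = 6d a9 6f 9d 8a

D0: mem[0x1d..0x1e] <- [52 6d]
D1: mem[0x07..0x08] <- [94 bc]
D2: mem[0x19..0x1d] <- [30 6f ad 9d 8a]
D3: mem[0x22..0x24] <- [6f ad 9d]
query mem[0x1e]=0x6d, mem[0x02]=0xa9, mem[0x22]=0x6f, mem[0x24]=0x9d, mem[0x1d]=0x8a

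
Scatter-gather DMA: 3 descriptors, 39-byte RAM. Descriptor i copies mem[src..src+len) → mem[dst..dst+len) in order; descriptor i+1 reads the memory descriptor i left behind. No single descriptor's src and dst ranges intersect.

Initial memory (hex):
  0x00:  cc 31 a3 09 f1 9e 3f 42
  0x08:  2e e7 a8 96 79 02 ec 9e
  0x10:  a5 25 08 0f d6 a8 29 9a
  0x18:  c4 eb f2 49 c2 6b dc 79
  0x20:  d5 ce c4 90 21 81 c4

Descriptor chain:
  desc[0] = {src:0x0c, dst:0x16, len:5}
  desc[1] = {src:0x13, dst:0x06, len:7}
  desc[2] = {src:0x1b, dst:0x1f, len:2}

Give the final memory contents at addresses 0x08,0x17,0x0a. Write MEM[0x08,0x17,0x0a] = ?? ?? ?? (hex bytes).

MEM[0x08,0x17,0x0a] = a8 02 02

[0] 0x0c->0x16 len=5 : 79 02 ec 9e a5
[1] 0x13->0x06 len=7 : 0f d6 a8 79 02 ec 9e
[2] 0x1b->0x1f len=2 : 49 c2
query mem[0x08]=0xa8, mem[0x17]=0x02, mem[0x0a]=0x02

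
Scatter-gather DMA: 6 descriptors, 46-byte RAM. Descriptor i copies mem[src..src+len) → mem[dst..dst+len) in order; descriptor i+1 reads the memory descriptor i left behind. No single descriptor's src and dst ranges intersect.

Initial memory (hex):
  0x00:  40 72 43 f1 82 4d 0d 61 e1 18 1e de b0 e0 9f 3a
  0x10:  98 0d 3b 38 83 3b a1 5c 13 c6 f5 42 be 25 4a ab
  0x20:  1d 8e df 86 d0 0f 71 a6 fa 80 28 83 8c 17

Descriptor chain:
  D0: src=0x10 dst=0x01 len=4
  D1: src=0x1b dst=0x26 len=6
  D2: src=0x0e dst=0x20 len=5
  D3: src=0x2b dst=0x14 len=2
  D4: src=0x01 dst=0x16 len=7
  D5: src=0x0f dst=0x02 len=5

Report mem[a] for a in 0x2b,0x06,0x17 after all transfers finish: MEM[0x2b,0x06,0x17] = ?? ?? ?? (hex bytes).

  after D0: wrote 4B at 0x01 = 980d3b38
  after D1: wrote 6B at 0x26 = 42be254aab1d
  after D2: wrote 5B at 0x20 = 9f3a980d3b
  after D3: wrote 2B at 0x14 = 1d8c
  after D4: wrote 7B at 0x16 = 980d3b384d0d61
  after D5: wrote 5B at 0x02 = 3a980d3b38
query mem[0x2b]=0x1d, mem[0x06]=0x38, mem[0x17]=0x0d

MEM[0x2b,0x06,0x17] = 1d 38 0d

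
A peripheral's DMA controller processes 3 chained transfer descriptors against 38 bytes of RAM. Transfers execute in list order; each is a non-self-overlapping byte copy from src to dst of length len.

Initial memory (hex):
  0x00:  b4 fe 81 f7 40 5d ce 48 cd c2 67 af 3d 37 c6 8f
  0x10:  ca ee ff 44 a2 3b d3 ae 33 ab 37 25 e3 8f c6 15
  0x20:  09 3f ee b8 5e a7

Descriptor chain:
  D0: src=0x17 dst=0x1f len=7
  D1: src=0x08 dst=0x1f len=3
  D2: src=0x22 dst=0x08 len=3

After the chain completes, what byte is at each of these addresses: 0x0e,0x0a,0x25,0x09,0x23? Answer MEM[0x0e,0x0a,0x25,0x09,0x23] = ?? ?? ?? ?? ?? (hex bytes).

  after D0: wrote 7B at 0x1f = ae33ab3725e38f
  after D1: wrote 3B at 0x1f = cdc267
  after D2: wrote 3B at 0x08 = 3725e3
query mem[0x0e]=0xc6, mem[0x0a]=0xe3, mem[0x25]=0x8f, mem[0x09]=0x25, mem[0x23]=0x25

MEM[0x0e,0x0a,0x25,0x09,0x23] = c6 e3 8f 25 25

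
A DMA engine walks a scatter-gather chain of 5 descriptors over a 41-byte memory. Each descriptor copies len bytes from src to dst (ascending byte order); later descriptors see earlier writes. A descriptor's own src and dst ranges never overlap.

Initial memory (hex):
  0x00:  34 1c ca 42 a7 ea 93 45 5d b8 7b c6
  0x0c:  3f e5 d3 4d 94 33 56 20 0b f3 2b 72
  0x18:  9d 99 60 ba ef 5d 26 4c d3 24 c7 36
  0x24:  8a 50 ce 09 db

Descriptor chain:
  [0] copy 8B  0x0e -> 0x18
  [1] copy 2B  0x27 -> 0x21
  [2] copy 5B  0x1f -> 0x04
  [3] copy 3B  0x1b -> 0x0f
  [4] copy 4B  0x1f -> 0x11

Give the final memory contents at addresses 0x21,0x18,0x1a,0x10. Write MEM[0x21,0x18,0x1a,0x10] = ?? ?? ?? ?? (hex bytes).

MEM[0x21,0x18,0x1a,0x10] = 09 d3 94 56

[0] 0x0e->0x18 len=8 : d3 4d 94 33 56 20 0b f3
[1] 0x27->0x21 len=2 : 09 db
[2] 0x1f->0x04 len=5 : f3 d3 09 db 36
[3] 0x1b->0x0f len=3 : 33 56 20
[4] 0x1f->0x11 len=4 : f3 d3 09 db
query mem[0x21]=0x09, mem[0x18]=0xd3, mem[0x1a]=0x94, mem[0x10]=0x56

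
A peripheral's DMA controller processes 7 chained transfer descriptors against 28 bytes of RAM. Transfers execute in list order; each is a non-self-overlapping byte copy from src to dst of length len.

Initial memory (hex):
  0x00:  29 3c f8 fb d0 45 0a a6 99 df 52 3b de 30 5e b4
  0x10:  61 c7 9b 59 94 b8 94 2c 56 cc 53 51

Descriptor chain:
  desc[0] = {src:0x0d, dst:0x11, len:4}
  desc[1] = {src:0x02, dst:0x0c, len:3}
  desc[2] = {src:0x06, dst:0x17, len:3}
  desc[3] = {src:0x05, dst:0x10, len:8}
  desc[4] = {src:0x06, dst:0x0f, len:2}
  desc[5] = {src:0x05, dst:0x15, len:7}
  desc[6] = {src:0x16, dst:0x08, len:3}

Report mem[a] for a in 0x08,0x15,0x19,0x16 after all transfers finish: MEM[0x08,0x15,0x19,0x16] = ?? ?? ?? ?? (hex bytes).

[0] 0x0d->0x11 len=4 : 30 5e b4 61
[1] 0x02->0x0c len=3 : f8 fb d0
[2] 0x06->0x17 len=3 : 0a a6 99
[3] 0x05->0x10 len=8 : 45 0a a6 99 df 52 3b f8
[4] 0x06->0x0f len=2 : 0a a6
[5] 0x05->0x15 len=7 : 45 0a a6 99 df 52 3b
[6] 0x16->0x08 len=3 : 0a a6 99
query mem[0x08]=0x0a, mem[0x15]=0x45, mem[0x19]=0xdf, mem[0x16]=0x0a

MEM[0x08,0x15,0x19,0x16] = 0a 45 df 0a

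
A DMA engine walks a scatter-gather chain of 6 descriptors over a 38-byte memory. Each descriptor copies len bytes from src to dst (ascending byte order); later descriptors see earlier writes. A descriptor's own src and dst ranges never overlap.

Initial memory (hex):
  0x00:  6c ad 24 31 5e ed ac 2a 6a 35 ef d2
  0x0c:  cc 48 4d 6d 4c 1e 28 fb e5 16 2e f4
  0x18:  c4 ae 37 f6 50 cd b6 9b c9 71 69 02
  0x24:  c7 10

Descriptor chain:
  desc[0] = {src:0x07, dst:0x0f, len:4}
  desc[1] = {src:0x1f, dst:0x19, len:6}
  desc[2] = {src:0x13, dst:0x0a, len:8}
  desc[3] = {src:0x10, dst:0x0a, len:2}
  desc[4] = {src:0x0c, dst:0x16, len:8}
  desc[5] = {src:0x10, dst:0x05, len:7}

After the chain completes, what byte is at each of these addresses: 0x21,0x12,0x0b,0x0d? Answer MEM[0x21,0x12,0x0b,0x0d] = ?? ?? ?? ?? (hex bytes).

MEM[0x21,0x12,0x0b,0x0d] = 71 ef 16 2e

D0: mem[0x0f..0x12] <- [2a 6a 35 ef]
D1: mem[0x19..0x1e] <- [9b c9 71 69 02 c7]
D2: mem[0x0a..0x11] <- [fb e5 16 2e f4 c4 9b c9]
D3: mem[0x0a..0x0b] <- [9b c9]
D4: mem[0x16..0x1d] <- [16 2e f4 c4 9b c9 ef fb]
D5: mem[0x05..0x0b] <- [9b c9 ef fb e5 16 16]
query mem[0x21]=0x71, mem[0x12]=0xef, mem[0x0b]=0x16, mem[0x0d]=0x2e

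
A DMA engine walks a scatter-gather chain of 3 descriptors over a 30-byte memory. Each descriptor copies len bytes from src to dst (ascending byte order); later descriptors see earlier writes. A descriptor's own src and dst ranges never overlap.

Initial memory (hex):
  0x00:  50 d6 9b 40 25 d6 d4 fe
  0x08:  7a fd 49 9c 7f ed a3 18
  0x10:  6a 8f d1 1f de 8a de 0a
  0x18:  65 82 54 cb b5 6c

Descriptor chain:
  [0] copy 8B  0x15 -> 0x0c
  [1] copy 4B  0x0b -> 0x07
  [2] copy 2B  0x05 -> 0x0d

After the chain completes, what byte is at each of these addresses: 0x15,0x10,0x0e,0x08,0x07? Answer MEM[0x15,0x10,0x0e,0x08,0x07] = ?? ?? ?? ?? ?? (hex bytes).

D0: mem[0x0c..0x13] <- [8a de 0a 65 82 54 cb b5]
D1: mem[0x07..0x0a] <- [9c 8a de 0a]
D2: mem[0x0d..0x0e] <- [d6 d4]
query mem[0x15]=0x8a, mem[0x10]=0x82, mem[0x0e]=0xd4, mem[0x08]=0x8a, mem[0x07]=0x9c

MEM[0x15,0x10,0x0e,0x08,0x07] = 8a 82 d4 8a 9c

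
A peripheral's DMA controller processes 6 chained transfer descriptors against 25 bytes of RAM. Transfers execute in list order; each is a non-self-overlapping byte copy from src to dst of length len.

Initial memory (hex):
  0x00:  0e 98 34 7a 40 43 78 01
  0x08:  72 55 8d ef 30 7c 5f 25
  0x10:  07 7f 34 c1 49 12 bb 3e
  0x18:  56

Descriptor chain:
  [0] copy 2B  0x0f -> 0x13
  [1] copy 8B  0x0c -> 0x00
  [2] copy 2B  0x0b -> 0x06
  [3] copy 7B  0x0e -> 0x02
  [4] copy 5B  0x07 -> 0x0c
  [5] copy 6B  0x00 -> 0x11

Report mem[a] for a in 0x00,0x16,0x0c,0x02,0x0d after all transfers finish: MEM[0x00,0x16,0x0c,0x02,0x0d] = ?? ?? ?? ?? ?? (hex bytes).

MEM[0x00,0x16,0x0c,0x02,0x0d] = 30 7f 25 5f 07

D0: mem[0x13..0x14] <- [25 07]
D1: mem[0x00..0x07] <- [30 7c 5f 25 07 7f 34 25]
D2: mem[0x06..0x07] <- [ef 30]
D3: mem[0x02..0x08] <- [5f 25 07 7f 34 25 07]
D4: mem[0x0c..0x10] <- [25 07 55 8d ef]
D5: mem[0x11..0x16] <- [30 7c 5f 25 07 7f]
query mem[0x00]=0x30, mem[0x16]=0x7f, mem[0x0c]=0x25, mem[0x02]=0x5f, mem[0x0d]=0x07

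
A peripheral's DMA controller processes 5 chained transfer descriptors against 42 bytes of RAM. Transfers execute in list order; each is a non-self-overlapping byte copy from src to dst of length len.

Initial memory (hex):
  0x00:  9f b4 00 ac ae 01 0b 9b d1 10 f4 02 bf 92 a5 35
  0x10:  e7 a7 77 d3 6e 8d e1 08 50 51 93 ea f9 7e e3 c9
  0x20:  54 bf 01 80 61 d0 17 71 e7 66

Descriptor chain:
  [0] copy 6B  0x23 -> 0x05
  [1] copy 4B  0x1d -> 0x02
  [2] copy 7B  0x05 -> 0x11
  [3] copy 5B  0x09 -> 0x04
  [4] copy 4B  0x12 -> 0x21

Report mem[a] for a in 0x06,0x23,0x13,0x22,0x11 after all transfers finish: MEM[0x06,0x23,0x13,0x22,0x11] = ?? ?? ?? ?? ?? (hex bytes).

MEM[0x06,0x23,0x13,0x22,0x11] = 02 17 d0 d0 54

#0 dst[0x05+6] := {0x80,0x61,0xd0,0x17,0x71,0xe7}
#1 dst[0x02+4] := {0x7e,0xe3,0xc9,0x54}
#2 dst[0x11+7] := {0x54,0x61,0xd0,0x17,0x71,0xe7,0x02}
#3 dst[0x04+5] := {0x71,0xe7,0x02,0xbf,0x92}
#4 dst[0x21+4] := {0x61,0xd0,0x17,0x71}
query mem[0x06]=0x02, mem[0x23]=0x17, mem[0x13]=0xd0, mem[0x22]=0xd0, mem[0x11]=0x54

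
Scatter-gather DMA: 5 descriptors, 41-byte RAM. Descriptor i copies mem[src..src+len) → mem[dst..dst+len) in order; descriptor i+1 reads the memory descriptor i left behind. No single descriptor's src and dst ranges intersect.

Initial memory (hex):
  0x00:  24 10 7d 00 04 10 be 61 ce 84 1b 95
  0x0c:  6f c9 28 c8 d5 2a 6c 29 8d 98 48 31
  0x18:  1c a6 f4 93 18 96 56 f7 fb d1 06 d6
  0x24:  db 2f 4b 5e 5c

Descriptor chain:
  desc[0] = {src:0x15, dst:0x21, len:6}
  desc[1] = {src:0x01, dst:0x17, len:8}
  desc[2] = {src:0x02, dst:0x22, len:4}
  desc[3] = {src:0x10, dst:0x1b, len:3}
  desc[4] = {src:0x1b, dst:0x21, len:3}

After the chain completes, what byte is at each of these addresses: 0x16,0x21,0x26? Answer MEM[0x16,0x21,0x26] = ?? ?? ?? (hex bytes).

MEM[0x16,0x21,0x26] = 48 d5 f4

D0: mem[0x21..0x26] <- [98 48 31 1c a6 f4]
D1: mem[0x17..0x1e] <- [10 7d 00 04 10 be 61 ce]
D2: mem[0x22..0x25] <- [7d 00 04 10]
D3: mem[0x1b..0x1d] <- [d5 2a 6c]
D4: mem[0x21..0x23] <- [d5 2a 6c]
query mem[0x16]=0x48, mem[0x21]=0xd5, mem[0x26]=0xf4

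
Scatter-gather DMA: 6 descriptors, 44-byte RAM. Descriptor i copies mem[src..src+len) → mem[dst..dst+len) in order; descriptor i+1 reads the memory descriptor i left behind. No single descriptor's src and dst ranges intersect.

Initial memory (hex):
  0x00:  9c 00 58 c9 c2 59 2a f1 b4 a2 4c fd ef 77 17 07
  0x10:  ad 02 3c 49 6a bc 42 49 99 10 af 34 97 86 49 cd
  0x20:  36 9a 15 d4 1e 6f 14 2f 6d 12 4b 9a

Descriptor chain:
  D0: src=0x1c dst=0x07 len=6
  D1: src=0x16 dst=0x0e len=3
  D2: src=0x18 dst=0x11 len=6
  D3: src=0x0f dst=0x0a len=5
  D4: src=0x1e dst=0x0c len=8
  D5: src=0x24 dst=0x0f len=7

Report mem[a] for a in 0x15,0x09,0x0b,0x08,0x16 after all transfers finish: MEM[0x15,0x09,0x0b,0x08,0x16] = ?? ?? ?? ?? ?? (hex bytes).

MEM[0x15,0x09,0x0b,0x08,0x16] = 4b 49 99 86 86

[0] 0x1c->0x07 len=6 : 97 86 49 cd 36 9a
[1] 0x16->0x0e len=3 : 42 49 99
[2] 0x18->0x11 len=6 : 99 10 af 34 97 86
[3] 0x0f->0x0a len=5 : 49 99 99 10 af
[4] 0x1e->0x0c len=8 : 49 cd 36 9a 15 d4 1e 6f
[5] 0x24->0x0f len=7 : 1e 6f 14 2f 6d 12 4b
query mem[0x15]=0x4b, mem[0x09]=0x49, mem[0x0b]=0x99, mem[0x08]=0x86, mem[0x16]=0x86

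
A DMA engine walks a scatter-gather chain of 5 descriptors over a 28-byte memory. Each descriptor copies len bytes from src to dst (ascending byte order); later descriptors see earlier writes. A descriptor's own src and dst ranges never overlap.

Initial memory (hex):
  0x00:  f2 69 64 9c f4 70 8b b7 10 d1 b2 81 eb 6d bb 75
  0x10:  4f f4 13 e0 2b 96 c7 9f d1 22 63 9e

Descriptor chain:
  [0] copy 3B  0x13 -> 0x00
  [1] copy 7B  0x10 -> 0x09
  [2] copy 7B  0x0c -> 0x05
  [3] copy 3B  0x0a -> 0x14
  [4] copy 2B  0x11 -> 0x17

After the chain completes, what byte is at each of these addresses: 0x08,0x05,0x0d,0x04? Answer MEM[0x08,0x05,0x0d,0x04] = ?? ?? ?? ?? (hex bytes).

MEM[0x08,0x05,0x0d,0x04] = c7 e0 2b f4

D0: mem[0x00..0x02] <- [e0 2b 96]
D1: mem[0x09..0x0f] <- [4f f4 13 e0 2b 96 c7]
D2: mem[0x05..0x0b] <- [e0 2b 96 c7 4f f4 13]
D3: mem[0x14..0x16] <- [f4 13 e0]
D4: mem[0x17..0x18] <- [f4 13]
query mem[0x08]=0xc7, mem[0x05]=0xe0, mem[0x0d]=0x2b, mem[0x04]=0xf4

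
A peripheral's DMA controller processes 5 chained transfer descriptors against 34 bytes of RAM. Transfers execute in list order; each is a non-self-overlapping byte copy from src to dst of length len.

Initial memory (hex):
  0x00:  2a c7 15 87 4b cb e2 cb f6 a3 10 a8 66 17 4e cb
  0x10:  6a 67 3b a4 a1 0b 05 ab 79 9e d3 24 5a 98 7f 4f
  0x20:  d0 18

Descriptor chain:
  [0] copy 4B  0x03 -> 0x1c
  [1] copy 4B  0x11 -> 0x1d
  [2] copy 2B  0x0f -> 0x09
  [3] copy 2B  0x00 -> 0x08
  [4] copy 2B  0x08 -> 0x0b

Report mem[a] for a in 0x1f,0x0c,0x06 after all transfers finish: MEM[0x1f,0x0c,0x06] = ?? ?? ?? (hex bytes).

#0 dst[0x1c+4] := {0x87,0x4b,0xcb,0xe2}
#1 dst[0x1d+4] := {0x67,0x3b,0xa4,0xa1}
#2 dst[0x09+2] := {0xcb,0x6a}
#3 dst[0x08+2] := {0x2a,0xc7}
#4 dst[0x0b+2] := {0x2a,0xc7}
query mem[0x1f]=0xa4, mem[0x0c]=0xc7, mem[0x06]=0xe2

MEM[0x1f,0x0c,0x06] = a4 c7 e2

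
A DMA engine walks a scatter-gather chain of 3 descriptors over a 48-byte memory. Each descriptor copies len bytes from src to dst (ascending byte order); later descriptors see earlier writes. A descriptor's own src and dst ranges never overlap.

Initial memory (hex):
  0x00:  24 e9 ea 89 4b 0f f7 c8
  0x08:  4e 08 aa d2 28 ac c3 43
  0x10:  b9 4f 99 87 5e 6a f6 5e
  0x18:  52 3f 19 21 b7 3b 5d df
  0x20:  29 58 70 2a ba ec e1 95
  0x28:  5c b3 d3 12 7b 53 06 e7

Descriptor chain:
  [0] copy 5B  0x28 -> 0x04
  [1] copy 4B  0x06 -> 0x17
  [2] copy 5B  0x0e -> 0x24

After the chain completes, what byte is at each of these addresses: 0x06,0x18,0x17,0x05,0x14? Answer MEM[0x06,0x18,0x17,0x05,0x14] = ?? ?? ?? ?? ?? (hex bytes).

MEM[0x06,0x18,0x17,0x05,0x14] = d3 12 d3 b3 5e

#0 dst[0x04+5] := {0x5c,0xb3,0xd3,0x12,0x7b}
#1 dst[0x17+4] := {0xd3,0x12,0x7b,0x08}
#2 dst[0x24+5] := {0xc3,0x43,0xb9,0x4f,0x99}
query mem[0x06]=0xd3, mem[0x18]=0x12, mem[0x17]=0xd3, mem[0x05]=0xb3, mem[0x14]=0x5e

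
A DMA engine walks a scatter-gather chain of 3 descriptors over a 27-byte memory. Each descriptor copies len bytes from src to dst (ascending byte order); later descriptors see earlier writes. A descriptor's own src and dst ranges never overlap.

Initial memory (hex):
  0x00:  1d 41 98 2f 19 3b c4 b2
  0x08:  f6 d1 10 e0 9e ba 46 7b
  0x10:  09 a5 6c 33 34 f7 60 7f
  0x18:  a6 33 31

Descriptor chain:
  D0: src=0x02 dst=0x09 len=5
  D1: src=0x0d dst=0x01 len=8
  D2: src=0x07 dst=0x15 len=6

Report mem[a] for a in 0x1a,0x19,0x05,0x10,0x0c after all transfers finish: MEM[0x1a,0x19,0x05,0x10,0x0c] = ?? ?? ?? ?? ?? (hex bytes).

MEM[0x1a,0x19,0x05,0x10,0x0c] = 3b 19 a5 09 3b

  after D0: wrote 5B at 0x09 = 982f193bc4
  after D1: wrote 8B at 0x01 = c4467b09a56c3334
  after D2: wrote 6B at 0x15 = 3334982f193b
query mem[0x1a]=0x3b, mem[0x19]=0x19, mem[0x05]=0xa5, mem[0x10]=0x09, mem[0x0c]=0x3b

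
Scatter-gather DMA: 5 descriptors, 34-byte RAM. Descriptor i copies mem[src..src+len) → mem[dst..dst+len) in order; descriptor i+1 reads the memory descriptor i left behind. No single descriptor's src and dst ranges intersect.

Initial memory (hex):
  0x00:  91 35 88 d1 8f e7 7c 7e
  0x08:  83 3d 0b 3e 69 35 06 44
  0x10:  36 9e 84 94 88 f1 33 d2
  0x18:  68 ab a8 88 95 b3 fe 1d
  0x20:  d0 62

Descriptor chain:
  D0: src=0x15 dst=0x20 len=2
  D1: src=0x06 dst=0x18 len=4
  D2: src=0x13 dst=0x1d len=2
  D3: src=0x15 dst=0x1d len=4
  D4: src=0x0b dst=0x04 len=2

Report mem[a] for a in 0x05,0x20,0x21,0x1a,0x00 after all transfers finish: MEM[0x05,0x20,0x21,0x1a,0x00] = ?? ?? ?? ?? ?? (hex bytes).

D0: mem[0x20..0x21] <- [f1 33]
D1: mem[0x18..0x1b] <- [7c 7e 83 3d]
D2: mem[0x1d..0x1e] <- [94 88]
D3: mem[0x1d..0x20] <- [f1 33 d2 7c]
D4: mem[0x04..0x05] <- [3e 69]
query mem[0x05]=0x69, mem[0x20]=0x7c, mem[0x21]=0x33, mem[0x1a]=0x83, mem[0x00]=0x91

MEM[0x05,0x20,0x21,0x1a,0x00] = 69 7c 33 83 91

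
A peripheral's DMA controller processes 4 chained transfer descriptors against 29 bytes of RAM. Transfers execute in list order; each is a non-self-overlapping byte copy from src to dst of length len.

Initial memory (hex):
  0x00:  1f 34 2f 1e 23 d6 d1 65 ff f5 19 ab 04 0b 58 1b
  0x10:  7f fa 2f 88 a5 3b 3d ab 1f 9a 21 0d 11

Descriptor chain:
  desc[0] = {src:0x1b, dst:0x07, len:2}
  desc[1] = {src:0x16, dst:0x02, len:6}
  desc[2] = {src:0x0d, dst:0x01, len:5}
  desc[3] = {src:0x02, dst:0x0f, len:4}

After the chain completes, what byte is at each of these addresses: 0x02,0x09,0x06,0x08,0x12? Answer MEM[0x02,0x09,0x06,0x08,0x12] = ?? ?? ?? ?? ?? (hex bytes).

#0 dst[0x07+2] := {0x0d,0x11}
#1 dst[0x02+6] := {0x3d,0xab,0x1f,0x9a,0x21,0x0d}
#2 dst[0x01+5] := {0x0b,0x58,0x1b,0x7f,0xfa}
#3 dst[0x0f+4] := {0x58,0x1b,0x7f,0xfa}
query mem[0x02]=0x58, mem[0x09]=0xf5, mem[0x06]=0x21, mem[0x08]=0x11, mem[0x12]=0xfa

MEM[0x02,0x09,0x06,0x08,0x12] = 58 f5 21 11 fa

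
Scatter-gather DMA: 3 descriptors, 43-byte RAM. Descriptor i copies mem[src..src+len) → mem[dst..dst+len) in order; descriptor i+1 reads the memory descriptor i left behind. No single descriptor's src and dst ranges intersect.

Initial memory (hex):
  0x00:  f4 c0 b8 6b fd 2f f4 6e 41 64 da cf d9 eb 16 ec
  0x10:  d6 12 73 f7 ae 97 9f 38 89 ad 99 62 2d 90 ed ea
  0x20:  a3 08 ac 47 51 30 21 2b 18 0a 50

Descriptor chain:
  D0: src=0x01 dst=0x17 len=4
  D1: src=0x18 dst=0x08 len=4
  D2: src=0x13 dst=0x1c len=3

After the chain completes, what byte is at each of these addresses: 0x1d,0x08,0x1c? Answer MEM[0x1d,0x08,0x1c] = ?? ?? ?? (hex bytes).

MEM[0x1d,0x08,0x1c] = ae b8 f7

D0: mem[0x17..0x1a] <- [c0 b8 6b fd]
D1: mem[0x08..0x0b] <- [b8 6b fd 62]
D2: mem[0x1c..0x1e] <- [f7 ae 97]
query mem[0x1d]=0xae, mem[0x08]=0xb8, mem[0x1c]=0xf7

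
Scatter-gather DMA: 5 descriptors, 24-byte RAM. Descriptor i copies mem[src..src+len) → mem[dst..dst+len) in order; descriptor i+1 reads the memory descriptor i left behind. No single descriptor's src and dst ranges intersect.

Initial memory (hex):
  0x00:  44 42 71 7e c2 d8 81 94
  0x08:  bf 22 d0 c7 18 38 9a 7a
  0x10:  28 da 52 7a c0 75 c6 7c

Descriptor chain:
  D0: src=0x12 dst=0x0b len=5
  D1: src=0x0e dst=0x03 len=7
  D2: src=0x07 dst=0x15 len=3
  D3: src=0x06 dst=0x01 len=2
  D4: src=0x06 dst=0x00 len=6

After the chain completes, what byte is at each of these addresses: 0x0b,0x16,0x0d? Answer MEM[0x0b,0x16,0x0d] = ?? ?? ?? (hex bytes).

MEM[0x0b,0x16,0x0d] = 52 7a c0

#0 dst[0x0b+5] := {0x52,0x7a,0xc0,0x75,0xc6}
#1 dst[0x03+7] := {0x75,0xc6,0x28,0xda,0x52,0x7a,0xc0}
#2 dst[0x15+3] := {0x52,0x7a,0xc0}
#3 dst[0x01+2] := {0xda,0x52}
#4 dst[0x00+6] := {0xda,0x52,0x7a,0xc0,0xd0,0x52}
query mem[0x0b]=0x52, mem[0x16]=0x7a, mem[0x0d]=0xc0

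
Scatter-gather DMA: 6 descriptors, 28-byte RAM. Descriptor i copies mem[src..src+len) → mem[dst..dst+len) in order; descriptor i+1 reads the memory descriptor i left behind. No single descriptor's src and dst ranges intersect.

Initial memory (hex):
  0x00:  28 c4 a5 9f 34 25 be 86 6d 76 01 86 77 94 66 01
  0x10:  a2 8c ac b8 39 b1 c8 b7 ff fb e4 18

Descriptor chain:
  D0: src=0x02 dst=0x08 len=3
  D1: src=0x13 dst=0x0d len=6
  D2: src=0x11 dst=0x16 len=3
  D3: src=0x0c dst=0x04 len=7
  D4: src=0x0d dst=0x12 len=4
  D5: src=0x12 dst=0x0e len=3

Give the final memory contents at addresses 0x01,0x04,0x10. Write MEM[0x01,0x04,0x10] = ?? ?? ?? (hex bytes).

MEM[0x01,0x04,0x10] = c4 77 b1

D0: mem[0x08..0x0a] <- [a5 9f 34]
D1: mem[0x0d..0x12] <- [b8 39 b1 c8 b7 ff]
D2: mem[0x16..0x18] <- [b7 ff b8]
D3: mem[0x04..0x0a] <- [77 b8 39 b1 c8 b7 ff]
D4: mem[0x12..0x15] <- [b8 39 b1 c8]
D5: mem[0x0e..0x10] <- [b8 39 b1]
query mem[0x01]=0xc4, mem[0x04]=0x77, mem[0x10]=0xb1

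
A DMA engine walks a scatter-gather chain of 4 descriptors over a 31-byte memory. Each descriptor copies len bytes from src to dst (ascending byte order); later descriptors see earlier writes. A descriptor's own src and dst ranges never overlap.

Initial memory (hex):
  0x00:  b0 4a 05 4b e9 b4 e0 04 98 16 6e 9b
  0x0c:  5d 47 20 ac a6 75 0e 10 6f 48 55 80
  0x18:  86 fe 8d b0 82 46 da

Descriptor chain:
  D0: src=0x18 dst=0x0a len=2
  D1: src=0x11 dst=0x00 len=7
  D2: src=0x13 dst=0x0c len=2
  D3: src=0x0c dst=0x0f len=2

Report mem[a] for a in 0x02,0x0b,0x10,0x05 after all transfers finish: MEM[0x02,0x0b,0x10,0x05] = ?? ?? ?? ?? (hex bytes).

[0] 0x18->0x0a len=2 : 86 fe
[1] 0x11->0x00 len=7 : 75 0e 10 6f 48 55 80
[2] 0x13->0x0c len=2 : 10 6f
[3] 0x0c->0x0f len=2 : 10 6f
query mem[0x02]=0x10, mem[0x0b]=0xfe, mem[0x10]=0x6f, mem[0x05]=0x55

MEM[0x02,0x0b,0x10,0x05] = 10 fe 6f 55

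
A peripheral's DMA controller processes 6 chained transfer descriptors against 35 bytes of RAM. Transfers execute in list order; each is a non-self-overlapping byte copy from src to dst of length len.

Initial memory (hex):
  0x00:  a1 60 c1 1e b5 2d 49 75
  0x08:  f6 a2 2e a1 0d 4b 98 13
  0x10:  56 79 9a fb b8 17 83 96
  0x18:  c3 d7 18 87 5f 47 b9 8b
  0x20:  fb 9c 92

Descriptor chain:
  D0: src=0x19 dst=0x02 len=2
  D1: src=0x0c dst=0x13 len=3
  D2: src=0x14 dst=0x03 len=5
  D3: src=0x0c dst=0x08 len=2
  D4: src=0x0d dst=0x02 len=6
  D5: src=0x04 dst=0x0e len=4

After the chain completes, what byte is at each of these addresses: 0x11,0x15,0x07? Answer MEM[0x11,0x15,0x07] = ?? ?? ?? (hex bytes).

  after D0: wrote 2B at 0x02 = d718
  after D1: wrote 3B at 0x13 = 0d4b98
  after D2: wrote 5B at 0x03 = 4b988396c3
  after D3: wrote 2B at 0x08 = 0d4b
  after D4: wrote 6B at 0x02 = 4b981356799a
  after D5: wrote 4B at 0x0e = 1356799a
query mem[0x11]=0x9a, mem[0x15]=0x98, mem[0x07]=0x9a

MEM[0x11,0x15,0x07] = 9a 98 9a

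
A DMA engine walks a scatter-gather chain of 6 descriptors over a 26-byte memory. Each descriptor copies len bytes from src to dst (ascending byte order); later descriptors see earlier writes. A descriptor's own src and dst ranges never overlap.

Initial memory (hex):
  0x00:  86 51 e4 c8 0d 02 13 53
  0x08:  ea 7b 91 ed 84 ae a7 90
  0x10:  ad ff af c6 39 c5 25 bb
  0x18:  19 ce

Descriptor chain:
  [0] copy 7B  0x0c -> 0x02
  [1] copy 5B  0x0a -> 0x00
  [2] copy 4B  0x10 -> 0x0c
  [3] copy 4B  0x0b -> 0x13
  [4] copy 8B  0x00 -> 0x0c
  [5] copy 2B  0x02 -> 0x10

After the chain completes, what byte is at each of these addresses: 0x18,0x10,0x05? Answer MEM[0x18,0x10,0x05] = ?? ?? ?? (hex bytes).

[0] 0x0c->0x02 len=7 : 84 ae a7 90 ad ff af
[1] 0x0a->0x00 len=5 : 91 ed 84 ae a7
[2] 0x10->0x0c len=4 : ad ff af c6
[3] 0x0b->0x13 len=4 : ed ad ff af
[4] 0x00->0x0c len=8 : 91 ed 84 ae a7 90 ad ff
[5] 0x02->0x10 len=2 : 84 ae
query mem[0x18]=0x19, mem[0x10]=0x84, mem[0x05]=0x90

MEM[0x18,0x10,0x05] = 19 84 90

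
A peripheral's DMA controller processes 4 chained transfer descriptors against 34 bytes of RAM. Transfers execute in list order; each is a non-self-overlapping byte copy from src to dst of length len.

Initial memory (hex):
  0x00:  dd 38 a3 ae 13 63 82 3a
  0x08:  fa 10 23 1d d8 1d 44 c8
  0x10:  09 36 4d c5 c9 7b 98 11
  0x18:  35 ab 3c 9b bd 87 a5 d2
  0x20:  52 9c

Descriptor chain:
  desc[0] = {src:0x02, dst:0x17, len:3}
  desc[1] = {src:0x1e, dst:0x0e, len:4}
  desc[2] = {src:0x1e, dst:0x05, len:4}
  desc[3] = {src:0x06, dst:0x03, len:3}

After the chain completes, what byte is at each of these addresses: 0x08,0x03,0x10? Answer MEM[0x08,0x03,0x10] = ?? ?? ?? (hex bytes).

MEM[0x08,0x03,0x10] = 9c d2 52

#0 dst[0x17+3] := {0xa3,0xae,0x13}
#1 dst[0x0e+4] := {0xa5,0xd2,0x52,0x9c}
#2 dst[0x05+4] := {0xa5,0xd2,0x52,0x9c}
#3 dst[0x03+3] := {0xd2,0x52,0x9c}
query mem[0x08]=0x9c, mem[0x03]=0xd2, mem[0x10]=0x52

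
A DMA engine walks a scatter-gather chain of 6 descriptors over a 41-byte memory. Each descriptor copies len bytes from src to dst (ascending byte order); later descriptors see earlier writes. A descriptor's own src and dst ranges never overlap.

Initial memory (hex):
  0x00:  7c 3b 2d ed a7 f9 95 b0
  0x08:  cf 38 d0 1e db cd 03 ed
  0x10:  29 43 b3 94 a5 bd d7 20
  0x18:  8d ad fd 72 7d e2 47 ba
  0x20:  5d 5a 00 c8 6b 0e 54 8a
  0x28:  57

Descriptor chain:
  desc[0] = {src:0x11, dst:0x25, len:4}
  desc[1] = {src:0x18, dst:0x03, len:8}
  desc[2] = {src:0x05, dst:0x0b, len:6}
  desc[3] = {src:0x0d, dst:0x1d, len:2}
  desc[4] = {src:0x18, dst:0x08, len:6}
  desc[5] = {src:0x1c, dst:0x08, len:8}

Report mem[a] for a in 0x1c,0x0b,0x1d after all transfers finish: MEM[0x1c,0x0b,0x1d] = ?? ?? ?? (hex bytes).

#0 dst[0x25+4] := {0x43,0xb3,0x94,0xa5}
#1 dst[0x03+8] := {0x8d,0xad,0xfd,0x72,0x7d,0xe2,0x47,0xba}
#2 dst[0x0b+6] := {0xfd,0x72,0x7d,0xe2,0x47,0xba}
#3 dst[0x1d+2] := {0x7d,0xe2}
#4 dst[0x08+6] := {0x8d,0xad,0xfd,0x72,0x7d,0x7d}
#5 dst[0x08+8] := {0x7d,0x7d,0xe2,0xba,0x5d,0x5a,0x00,0xc8}
query mem[0x1c]=0x7d, mem[0x0b]=0xba, mem[0x1d]=0x7d

MEM[0x1c,0x0b,0x1d] = 7d ba 7d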